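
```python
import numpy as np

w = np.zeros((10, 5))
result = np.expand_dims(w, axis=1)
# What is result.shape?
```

(10, 1, 5)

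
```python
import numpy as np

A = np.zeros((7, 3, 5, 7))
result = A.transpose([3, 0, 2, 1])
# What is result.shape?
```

(7, 7, 5, 3)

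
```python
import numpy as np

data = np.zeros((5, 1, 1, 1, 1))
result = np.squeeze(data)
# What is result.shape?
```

(5,)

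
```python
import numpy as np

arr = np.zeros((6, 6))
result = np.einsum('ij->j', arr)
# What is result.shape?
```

(6,)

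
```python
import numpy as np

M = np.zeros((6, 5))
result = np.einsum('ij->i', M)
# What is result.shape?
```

(6,)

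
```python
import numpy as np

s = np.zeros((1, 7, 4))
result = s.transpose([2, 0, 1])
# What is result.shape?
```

(4, 1, 7)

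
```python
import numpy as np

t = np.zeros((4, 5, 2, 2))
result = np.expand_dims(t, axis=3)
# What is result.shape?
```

(4, 5, 2, 1, 2)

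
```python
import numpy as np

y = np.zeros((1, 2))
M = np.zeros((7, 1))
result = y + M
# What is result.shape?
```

(7, 2)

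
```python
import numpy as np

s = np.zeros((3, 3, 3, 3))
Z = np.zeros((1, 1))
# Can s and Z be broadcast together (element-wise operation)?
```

Yes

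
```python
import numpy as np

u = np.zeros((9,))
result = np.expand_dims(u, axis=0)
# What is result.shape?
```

(1, 9)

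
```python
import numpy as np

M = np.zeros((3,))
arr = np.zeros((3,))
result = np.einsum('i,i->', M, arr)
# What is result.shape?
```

()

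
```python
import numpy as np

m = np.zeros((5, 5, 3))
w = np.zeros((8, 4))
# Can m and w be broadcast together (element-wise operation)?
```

No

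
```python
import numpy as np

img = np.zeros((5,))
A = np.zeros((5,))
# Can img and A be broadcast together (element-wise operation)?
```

Yes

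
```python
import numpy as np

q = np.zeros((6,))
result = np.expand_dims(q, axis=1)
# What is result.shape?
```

(6, 1)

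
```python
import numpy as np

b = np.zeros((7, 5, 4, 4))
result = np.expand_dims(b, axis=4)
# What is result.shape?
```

(7, 5, 4, 4, 1)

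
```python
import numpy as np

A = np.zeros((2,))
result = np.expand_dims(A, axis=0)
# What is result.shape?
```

(1, 2)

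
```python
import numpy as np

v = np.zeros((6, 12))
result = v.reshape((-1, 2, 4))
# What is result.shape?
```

(9, 2, 4)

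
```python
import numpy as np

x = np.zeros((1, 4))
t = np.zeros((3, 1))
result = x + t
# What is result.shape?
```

(3, 4)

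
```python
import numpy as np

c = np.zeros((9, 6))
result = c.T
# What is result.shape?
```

(6, 9)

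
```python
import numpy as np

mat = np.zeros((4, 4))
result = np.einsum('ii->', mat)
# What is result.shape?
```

()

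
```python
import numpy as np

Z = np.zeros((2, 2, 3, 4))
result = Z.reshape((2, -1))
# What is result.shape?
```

(2, 24)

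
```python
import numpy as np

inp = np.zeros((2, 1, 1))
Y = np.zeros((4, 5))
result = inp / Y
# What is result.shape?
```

(2, 4, 5)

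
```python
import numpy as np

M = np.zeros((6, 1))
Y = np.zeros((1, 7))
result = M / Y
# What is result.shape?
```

(6, 7)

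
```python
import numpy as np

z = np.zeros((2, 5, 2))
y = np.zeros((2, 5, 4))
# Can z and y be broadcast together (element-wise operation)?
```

No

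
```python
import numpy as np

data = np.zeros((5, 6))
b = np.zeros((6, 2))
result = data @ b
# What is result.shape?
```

(5, 2)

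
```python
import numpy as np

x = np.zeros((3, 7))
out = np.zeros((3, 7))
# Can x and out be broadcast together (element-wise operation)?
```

Yes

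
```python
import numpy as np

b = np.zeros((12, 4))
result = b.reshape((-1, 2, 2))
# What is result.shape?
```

(12, 2, 2)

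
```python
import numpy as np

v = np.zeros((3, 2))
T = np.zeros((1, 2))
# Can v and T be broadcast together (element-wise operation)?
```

Yes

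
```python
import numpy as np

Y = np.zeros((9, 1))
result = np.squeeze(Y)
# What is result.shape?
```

(9,)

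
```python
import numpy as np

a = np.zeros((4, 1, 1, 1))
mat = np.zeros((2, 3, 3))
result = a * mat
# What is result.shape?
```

(4, 2, 3, 3)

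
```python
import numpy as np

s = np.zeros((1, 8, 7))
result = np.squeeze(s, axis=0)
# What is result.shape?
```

(8, 7)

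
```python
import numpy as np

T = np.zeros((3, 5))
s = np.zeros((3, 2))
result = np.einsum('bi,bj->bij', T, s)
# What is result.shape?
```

(3, 5, 2)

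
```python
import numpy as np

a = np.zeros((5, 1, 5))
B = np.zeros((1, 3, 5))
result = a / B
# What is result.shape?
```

(5, 3, 5)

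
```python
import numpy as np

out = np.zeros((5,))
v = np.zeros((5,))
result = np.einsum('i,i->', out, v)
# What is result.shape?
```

()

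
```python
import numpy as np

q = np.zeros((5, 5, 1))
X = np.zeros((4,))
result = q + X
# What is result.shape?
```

(5, 5, 4)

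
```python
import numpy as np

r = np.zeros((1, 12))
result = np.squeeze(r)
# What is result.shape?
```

(12,)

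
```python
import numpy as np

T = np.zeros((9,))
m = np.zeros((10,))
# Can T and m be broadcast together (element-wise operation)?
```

No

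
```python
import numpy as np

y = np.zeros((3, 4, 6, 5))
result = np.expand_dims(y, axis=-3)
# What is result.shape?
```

(3, 4, 1, 6, 5)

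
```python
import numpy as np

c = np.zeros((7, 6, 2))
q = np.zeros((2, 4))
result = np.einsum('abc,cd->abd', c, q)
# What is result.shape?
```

(7, 6, 4)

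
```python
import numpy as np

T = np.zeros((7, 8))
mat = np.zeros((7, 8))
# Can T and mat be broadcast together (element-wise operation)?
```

Yes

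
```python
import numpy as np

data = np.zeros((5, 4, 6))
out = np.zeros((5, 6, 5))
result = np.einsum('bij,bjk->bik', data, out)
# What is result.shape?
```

(5, 4, 5)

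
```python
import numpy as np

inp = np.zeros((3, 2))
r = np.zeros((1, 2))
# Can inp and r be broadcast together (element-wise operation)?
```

Yes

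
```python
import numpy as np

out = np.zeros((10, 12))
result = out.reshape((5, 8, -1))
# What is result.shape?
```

(5, 8, 3)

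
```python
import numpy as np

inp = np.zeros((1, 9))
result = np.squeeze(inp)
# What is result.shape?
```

(9,)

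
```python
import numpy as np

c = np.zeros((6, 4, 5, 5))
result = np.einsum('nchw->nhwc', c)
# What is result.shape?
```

(6, 5, 5, 4)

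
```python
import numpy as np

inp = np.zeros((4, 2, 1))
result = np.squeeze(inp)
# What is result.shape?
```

(4, 2)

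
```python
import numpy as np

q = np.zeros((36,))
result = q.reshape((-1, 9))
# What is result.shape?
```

(4, 9)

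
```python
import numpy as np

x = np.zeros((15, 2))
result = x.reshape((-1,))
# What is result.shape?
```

(30,)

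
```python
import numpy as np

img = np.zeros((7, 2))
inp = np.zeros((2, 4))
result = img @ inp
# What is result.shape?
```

(7, 4)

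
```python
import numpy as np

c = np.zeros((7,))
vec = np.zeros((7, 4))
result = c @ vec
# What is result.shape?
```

(4,)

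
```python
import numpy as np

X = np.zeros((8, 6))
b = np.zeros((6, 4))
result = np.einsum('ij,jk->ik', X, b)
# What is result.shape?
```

(8, 4)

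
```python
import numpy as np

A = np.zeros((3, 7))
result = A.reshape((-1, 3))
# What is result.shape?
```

(7, 3)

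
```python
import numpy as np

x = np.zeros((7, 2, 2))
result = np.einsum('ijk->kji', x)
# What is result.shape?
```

(2, 2, 7)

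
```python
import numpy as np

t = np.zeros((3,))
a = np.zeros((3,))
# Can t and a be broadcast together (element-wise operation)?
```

Yes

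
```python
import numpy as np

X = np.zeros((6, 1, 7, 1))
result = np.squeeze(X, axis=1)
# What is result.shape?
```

(6, 7, 1)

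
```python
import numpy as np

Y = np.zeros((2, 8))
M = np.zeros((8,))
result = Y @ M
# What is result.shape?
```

(2,)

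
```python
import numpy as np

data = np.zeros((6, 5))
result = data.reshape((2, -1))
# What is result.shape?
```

(2, 15)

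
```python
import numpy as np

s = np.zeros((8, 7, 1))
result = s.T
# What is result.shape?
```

(1, 7, 8)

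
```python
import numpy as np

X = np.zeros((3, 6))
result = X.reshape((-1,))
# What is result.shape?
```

(18,)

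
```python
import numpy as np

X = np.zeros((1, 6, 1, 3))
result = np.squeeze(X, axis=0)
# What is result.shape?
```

(6, 1, 3)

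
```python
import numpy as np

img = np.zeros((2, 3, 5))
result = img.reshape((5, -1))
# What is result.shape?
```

(5, 6)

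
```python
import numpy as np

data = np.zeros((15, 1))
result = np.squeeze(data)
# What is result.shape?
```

(15,)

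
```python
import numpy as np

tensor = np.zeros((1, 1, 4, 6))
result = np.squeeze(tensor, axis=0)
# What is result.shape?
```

(1, 4, 6)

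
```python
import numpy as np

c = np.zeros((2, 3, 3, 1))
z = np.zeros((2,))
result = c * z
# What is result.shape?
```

(2, 3, 3, 2)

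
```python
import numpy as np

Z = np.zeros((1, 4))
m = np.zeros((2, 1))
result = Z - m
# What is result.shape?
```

(2, 4)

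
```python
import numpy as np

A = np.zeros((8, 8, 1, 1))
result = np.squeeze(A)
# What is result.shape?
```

(8, 8)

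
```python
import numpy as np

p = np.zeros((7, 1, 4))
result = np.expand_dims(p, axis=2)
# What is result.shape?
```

(7, 1, 1, 4)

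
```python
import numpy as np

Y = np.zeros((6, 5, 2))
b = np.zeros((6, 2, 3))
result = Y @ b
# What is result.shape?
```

(6, 5, 3)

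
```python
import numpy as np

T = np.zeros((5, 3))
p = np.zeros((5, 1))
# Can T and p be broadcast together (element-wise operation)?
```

Yes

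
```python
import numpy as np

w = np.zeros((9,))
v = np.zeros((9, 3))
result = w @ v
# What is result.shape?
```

(3,)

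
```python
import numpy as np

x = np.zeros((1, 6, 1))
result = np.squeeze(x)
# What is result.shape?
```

(6,)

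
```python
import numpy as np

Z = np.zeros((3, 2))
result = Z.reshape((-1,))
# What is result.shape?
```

(6,)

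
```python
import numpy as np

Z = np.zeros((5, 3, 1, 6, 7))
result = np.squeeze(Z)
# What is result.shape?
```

(5, 3, 6, 7)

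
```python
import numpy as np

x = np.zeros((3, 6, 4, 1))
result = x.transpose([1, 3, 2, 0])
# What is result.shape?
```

(6, 1, 4, 3)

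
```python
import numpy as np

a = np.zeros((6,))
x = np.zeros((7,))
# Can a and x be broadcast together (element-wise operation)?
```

No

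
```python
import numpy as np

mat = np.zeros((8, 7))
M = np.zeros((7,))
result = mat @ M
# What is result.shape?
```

(8,)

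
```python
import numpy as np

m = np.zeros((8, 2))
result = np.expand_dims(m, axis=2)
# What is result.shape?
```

(8, 2, 1)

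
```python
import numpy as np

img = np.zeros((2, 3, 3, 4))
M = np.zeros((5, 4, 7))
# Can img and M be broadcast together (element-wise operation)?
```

No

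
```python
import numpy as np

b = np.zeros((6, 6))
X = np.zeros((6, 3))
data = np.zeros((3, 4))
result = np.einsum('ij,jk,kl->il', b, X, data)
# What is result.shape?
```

(6, 4)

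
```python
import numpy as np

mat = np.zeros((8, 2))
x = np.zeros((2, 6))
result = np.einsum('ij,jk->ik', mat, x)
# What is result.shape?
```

(8, 6)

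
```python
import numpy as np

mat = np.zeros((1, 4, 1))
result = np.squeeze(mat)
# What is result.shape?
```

(4,)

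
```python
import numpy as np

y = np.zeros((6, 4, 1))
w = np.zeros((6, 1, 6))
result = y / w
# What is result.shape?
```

(6, 4, 6)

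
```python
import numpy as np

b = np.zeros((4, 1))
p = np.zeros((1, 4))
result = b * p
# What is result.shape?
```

(4, 4)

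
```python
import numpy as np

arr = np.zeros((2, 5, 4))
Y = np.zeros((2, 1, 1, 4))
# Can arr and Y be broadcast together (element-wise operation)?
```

Yes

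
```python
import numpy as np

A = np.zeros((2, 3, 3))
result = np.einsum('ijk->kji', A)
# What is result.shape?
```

(3, 3, 2)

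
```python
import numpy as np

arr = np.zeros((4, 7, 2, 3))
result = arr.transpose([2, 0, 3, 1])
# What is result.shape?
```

(2, 4, 3, 7)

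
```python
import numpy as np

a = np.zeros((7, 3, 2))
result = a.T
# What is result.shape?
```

(2, 3, 7)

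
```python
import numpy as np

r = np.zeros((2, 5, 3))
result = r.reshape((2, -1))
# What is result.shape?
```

(2, 15)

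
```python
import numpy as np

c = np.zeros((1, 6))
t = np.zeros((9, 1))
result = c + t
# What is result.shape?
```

(9, 6)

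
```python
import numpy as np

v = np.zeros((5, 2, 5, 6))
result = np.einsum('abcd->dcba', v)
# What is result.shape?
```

(6, 5, 2, 5)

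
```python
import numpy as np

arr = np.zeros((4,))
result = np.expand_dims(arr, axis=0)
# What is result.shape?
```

(1, 4)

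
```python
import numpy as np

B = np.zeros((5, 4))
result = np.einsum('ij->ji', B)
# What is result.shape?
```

(4, 5)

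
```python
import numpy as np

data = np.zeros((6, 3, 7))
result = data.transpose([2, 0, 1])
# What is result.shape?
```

(7, 6, 3)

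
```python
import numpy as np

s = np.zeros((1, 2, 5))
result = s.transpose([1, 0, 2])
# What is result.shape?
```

(2, 1, 5)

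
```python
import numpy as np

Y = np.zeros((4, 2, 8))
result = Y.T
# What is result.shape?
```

(8, 2, 4)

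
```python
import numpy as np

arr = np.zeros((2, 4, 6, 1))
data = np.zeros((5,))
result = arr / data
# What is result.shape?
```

(2, 4, 6, 5)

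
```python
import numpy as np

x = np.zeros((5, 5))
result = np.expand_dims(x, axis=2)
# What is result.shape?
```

(5, 5, 1)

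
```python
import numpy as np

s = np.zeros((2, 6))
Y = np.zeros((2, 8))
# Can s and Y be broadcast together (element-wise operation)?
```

No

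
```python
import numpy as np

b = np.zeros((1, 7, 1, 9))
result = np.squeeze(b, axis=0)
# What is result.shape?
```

(7, 1, 9)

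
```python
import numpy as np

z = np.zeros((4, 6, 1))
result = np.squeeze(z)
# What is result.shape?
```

(4, 6)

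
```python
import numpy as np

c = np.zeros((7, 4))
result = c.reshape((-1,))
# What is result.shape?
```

(28,)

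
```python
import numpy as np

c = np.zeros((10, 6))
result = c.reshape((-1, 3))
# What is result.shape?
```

(20, 3)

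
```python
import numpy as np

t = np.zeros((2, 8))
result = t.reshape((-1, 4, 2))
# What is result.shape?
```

(2, 4, 2)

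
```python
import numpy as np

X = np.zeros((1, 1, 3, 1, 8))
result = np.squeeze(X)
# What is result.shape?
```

(3, 8)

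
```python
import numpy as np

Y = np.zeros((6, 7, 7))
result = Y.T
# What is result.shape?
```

(7, 7, 6)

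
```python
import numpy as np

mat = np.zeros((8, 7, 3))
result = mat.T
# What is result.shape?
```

(3, 7, 8)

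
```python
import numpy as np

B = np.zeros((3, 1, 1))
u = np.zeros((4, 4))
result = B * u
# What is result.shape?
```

(3, 4, 4)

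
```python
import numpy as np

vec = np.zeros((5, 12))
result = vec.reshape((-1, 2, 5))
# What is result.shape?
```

(6, 2, 5)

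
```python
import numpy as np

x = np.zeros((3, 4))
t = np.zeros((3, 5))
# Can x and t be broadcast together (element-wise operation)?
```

No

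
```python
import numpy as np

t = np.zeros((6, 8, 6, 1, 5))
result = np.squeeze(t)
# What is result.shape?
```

(6, 8, 6, 5)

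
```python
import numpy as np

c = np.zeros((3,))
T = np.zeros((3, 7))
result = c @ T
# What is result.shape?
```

(7,)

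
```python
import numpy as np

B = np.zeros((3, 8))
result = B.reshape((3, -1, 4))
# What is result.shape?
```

(3, 2, 4)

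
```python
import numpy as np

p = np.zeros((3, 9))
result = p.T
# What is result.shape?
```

(9, 3)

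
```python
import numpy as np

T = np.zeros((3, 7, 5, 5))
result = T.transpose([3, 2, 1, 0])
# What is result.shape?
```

(5, 5, 7, 3)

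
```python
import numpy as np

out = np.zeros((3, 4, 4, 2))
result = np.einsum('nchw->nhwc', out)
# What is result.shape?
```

(3, 4, 2, 4)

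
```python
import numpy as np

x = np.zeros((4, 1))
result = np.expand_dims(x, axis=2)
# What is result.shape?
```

(4, 1, 1)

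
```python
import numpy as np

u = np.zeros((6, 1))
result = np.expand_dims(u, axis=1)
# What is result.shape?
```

(6, 1, 1)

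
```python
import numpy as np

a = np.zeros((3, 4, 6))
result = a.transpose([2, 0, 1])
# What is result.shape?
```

(6, 3, 4)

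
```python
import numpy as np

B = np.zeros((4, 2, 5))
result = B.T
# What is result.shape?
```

(5, 2, 4)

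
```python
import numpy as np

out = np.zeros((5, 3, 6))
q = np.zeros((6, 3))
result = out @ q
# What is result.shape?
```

(5, 3, 3)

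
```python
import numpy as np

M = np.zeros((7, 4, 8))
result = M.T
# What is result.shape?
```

(8, 4, 7)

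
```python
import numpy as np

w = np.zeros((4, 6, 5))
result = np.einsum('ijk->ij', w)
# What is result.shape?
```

(4, 6)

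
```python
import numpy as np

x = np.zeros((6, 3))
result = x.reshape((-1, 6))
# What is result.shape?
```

(3, 6)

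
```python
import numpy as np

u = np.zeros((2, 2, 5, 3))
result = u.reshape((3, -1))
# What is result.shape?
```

(3, 20)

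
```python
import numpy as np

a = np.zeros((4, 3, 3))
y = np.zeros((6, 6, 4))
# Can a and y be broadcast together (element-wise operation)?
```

No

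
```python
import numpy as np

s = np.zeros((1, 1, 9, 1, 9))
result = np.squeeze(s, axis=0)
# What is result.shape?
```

(1, 9, 1, 9)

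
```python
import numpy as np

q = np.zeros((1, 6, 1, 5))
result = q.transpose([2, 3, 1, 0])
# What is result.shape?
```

(1, 5, 6, 1)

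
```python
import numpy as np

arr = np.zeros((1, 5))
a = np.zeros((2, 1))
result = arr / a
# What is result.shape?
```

(2, 5)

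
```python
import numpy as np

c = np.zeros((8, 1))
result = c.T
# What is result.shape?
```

(1, 8)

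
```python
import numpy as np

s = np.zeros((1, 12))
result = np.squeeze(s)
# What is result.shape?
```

(12,)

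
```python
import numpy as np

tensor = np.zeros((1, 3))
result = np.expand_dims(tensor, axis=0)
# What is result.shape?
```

(1, 1, 3)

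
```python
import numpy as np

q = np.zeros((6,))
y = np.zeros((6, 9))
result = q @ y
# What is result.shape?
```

(9,)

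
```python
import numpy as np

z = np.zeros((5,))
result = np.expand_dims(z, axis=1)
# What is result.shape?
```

(5, 1)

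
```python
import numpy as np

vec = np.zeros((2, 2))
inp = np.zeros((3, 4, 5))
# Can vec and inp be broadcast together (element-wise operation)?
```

No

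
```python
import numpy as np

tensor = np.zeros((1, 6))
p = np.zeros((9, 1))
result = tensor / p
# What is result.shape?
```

(9, 6)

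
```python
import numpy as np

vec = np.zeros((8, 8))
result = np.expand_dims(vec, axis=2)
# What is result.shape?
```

(8, 8, 1)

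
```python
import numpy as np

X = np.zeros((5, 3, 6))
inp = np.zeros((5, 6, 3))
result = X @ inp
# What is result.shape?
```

(5, 3, 3)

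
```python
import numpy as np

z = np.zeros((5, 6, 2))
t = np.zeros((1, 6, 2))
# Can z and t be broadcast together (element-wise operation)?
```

Yes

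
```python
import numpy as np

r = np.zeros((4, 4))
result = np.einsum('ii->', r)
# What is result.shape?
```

()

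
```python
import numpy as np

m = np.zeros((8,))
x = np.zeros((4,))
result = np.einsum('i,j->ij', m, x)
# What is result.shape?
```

(8, 4)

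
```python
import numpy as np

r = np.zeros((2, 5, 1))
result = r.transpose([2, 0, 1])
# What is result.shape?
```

(1, 2, 5)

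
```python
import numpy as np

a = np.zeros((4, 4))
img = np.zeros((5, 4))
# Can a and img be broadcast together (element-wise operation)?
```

No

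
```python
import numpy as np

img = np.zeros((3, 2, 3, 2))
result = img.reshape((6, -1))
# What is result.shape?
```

(6, 6)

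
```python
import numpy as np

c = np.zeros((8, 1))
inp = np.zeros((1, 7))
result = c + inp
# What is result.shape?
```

(8, 7)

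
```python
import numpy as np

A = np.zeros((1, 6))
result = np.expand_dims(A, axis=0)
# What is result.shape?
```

(1, 1, 6)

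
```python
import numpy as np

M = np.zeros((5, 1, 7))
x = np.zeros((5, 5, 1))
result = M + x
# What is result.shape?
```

(5, 5, 7)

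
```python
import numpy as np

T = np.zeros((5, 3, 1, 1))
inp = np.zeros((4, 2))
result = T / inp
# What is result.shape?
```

(5, 3, 4, 2)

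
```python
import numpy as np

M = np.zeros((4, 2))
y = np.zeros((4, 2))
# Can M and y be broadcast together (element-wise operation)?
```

Yes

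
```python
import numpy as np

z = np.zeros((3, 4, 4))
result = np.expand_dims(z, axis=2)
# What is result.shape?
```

(3, 4, 1, 4)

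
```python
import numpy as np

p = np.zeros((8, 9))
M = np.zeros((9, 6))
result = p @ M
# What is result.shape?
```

(8, 6)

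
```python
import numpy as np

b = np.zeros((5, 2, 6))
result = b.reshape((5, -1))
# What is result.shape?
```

(5, 12)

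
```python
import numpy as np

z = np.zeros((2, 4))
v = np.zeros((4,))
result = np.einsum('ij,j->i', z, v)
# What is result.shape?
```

(2,)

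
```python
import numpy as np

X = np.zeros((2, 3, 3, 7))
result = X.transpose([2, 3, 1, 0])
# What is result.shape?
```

(3, 7, 3, 2)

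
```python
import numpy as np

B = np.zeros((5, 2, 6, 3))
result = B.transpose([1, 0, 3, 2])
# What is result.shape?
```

(2, 5, 3, 6)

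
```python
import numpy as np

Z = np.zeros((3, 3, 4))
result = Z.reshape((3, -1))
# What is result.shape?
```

(3, 12)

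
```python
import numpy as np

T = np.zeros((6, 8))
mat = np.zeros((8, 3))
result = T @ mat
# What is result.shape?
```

(6, 3)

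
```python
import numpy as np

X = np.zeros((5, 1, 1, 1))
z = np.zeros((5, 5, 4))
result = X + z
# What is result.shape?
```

(5, 5, 5, 4)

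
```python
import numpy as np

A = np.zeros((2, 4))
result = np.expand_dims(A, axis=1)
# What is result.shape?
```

(2, 1, 4)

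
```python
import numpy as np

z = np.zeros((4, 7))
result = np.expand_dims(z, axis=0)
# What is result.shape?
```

(1, 4, 7)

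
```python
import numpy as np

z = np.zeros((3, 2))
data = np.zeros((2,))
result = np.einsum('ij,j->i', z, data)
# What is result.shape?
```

(3,)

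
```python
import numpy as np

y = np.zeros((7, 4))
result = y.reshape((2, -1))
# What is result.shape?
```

(2, 14)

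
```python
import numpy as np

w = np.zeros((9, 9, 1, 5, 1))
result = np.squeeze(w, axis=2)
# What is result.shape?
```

(9, 9, 5, 1)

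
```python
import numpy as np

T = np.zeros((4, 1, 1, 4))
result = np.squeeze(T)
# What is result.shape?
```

(4, 4)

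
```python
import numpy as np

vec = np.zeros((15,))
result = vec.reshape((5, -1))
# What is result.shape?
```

(5, 3)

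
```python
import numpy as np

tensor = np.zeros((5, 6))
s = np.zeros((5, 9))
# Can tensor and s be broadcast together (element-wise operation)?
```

No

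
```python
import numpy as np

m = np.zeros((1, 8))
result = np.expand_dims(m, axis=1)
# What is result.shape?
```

(1, 1, 8)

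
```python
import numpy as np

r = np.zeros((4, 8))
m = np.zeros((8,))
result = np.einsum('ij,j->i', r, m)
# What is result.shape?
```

(4,)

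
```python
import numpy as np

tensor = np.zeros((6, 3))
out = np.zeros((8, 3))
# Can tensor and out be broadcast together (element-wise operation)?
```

No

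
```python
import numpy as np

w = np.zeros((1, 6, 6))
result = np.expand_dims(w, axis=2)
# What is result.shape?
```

(1, 6, 1, 6)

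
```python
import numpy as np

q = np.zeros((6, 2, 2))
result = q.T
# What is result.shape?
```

(2, 2, 6)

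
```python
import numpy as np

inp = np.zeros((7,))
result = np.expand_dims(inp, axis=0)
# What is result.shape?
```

(1, 7)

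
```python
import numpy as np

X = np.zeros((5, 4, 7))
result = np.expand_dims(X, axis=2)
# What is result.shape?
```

(5, 4, 1, 7)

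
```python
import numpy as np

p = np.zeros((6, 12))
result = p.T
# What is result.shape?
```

(12, 6)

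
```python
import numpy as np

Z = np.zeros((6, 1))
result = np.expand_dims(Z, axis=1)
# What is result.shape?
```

(6, 1, 1)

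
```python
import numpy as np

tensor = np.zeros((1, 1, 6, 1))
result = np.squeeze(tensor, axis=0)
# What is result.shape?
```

(1, 6, 1)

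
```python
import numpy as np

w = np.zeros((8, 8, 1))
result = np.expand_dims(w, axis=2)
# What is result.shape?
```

(8, 8, 1, 1)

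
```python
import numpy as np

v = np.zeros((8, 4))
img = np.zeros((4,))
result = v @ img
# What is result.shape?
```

(8,)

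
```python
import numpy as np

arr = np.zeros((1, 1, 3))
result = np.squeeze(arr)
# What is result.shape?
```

(3,)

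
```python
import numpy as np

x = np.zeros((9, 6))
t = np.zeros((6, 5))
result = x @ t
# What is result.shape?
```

(9, 5)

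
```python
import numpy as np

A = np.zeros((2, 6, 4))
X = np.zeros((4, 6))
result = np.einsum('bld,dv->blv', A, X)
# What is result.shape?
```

(2, 6, 6)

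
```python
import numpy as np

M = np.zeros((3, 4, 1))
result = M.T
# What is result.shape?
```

(1, 4, 3)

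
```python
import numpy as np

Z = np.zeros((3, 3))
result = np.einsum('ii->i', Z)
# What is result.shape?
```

(3,)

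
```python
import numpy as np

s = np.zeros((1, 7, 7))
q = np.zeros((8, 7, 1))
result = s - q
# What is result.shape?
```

(8, 7, 7)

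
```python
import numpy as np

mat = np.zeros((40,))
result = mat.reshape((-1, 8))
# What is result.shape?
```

(5, 8)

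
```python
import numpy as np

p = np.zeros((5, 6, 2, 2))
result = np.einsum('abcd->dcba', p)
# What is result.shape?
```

(2, 2, 6, 5)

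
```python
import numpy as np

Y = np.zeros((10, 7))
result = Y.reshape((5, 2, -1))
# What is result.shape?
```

(5, 2, 7)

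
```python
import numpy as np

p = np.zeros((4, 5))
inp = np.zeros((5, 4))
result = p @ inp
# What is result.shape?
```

(4, 4)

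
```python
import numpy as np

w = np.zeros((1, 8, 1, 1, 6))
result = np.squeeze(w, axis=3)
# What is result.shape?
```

(1, 8, 1, 6)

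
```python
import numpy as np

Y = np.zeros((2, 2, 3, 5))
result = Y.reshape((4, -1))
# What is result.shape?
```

(4, 15)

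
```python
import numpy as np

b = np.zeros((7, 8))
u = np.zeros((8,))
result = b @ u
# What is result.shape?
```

(7,)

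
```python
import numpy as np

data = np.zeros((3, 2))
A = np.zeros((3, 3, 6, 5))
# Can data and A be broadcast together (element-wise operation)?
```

No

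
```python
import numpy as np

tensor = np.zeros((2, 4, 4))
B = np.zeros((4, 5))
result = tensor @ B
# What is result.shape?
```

(2, 4, 5)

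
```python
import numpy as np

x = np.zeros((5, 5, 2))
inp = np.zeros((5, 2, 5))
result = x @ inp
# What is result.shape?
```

(5, 5, 5)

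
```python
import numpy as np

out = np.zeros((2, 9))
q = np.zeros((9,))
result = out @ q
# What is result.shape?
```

(2,)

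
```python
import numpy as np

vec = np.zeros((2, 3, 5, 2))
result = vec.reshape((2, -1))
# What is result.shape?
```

(2, 30)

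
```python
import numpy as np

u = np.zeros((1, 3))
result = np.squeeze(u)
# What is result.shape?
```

(3,)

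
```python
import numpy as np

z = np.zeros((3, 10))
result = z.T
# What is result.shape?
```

(10, 3)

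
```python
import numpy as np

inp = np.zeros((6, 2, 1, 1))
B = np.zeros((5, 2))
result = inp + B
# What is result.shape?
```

(6, 2, 5, 2)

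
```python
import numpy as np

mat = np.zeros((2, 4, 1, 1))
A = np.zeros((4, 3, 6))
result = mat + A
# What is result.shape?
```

(2, 4, 3, 6)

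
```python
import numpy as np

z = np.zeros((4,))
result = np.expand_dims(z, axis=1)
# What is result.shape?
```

(4, 1)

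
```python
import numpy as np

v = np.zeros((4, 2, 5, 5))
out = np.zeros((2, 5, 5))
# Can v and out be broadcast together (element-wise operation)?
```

Yes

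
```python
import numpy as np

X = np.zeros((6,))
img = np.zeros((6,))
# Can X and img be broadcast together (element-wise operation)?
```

Yes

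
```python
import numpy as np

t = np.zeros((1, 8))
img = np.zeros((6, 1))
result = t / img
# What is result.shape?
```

(6, 8)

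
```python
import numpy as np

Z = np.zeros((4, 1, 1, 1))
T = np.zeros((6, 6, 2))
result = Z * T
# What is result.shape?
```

(4, 6, 6, 2)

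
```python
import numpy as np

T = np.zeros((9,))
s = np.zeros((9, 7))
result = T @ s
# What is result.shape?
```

(7,)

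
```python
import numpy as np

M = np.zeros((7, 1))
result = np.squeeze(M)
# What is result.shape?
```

(7,)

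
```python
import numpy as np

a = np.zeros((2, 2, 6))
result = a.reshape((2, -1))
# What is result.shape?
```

(2, 12)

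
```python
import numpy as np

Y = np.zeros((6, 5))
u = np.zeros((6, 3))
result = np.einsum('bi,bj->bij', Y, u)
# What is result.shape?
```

(6, 5, 3)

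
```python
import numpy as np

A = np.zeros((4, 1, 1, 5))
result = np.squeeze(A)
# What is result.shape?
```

(4, 5)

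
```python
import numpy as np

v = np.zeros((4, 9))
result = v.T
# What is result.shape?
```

(9, 4)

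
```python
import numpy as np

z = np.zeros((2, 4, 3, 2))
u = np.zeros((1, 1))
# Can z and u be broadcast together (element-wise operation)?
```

Yes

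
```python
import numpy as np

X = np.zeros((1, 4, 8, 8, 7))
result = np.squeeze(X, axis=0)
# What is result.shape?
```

(4, 8, 8, 7)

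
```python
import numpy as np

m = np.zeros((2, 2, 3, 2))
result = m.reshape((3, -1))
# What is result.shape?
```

(3, 8)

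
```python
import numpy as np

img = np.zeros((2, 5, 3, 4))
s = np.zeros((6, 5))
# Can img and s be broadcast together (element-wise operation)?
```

No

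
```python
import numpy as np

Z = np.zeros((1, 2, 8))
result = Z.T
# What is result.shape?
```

(8, 2, 1)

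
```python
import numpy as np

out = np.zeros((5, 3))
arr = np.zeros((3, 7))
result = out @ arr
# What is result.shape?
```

(5, 7)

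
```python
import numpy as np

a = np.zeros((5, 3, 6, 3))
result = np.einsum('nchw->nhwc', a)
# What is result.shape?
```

(5, 6, 3, 3)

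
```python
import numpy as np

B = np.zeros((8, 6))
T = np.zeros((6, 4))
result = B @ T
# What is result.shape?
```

(8, 4)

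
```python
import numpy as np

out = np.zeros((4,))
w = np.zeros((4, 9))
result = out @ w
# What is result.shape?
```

(9,)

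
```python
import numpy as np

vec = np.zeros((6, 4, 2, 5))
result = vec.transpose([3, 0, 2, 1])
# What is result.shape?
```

(5, 6, 2, 4)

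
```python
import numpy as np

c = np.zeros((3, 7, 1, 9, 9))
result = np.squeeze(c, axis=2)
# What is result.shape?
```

(3, 7, 9, 9)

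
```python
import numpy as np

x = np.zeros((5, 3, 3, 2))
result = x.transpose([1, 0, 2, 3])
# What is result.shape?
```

(3, 5, 3, 2)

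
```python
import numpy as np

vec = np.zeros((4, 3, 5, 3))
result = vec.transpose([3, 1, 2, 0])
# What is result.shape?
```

(3, 3, 5, 4)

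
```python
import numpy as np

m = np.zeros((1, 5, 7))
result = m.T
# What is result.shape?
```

(7, 5, 1)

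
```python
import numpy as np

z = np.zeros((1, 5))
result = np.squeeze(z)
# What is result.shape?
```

(5,)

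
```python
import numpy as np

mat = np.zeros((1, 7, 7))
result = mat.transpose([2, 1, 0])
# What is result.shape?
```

(7, 7, 1)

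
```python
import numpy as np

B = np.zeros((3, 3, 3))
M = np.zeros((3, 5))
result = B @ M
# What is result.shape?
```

(3, 3, 5)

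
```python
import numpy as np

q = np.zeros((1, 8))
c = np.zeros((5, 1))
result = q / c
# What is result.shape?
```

(5, 8)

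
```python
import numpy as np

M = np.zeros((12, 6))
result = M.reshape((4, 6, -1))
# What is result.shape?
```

(4, 6, 3)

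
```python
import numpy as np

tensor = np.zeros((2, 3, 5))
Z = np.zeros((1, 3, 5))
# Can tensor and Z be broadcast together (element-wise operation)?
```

Yes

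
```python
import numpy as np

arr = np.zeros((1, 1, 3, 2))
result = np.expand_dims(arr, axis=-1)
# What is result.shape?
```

(1, 1, 3, 2, 1)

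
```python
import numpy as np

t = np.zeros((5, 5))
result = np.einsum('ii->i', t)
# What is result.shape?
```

(5,)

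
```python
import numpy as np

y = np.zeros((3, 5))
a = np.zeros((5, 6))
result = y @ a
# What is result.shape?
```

(3, 6)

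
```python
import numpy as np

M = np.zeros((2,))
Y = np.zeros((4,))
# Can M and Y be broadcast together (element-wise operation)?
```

No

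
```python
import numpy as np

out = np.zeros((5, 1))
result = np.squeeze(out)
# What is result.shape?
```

(5,)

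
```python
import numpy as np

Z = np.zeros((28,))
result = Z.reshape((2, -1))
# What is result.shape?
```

(2, 14)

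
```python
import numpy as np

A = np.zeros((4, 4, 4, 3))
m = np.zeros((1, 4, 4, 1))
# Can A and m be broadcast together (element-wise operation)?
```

Yes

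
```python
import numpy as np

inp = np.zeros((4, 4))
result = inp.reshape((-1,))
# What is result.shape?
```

(16,)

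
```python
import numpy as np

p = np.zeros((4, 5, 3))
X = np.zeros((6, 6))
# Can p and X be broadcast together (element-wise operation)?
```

No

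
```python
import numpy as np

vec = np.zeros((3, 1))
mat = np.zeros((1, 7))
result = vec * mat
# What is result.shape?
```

(3, 7)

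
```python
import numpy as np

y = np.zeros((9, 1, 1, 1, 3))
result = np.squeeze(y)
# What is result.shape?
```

(9, 3)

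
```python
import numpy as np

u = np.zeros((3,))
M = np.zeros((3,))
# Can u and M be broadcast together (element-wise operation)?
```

Yes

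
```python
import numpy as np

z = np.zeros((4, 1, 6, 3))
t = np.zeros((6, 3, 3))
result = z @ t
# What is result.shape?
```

(4, 6, 6, 3)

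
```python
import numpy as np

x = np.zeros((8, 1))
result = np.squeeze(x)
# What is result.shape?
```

(8,)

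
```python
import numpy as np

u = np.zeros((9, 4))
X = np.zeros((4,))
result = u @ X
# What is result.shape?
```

(9,)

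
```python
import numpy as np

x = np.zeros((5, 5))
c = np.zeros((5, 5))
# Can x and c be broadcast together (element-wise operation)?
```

Yes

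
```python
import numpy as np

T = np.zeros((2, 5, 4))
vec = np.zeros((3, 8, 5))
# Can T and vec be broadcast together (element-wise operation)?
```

No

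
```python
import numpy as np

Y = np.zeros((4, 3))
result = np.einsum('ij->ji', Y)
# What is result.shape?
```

(3, 4)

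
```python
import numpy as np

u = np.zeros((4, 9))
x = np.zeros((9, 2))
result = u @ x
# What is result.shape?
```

(4, 2)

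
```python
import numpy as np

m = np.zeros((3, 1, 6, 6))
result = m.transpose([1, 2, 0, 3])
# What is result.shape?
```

(1, 6, 3, 6)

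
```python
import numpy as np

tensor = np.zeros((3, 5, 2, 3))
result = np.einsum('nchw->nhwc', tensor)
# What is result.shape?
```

(3, 2, 3, 5)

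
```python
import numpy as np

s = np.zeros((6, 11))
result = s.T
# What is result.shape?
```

(11, 6)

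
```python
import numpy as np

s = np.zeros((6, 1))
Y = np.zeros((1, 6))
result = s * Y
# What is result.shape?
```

(6, 6)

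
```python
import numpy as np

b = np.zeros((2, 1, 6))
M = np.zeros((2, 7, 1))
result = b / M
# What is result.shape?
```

(2, 7, 6)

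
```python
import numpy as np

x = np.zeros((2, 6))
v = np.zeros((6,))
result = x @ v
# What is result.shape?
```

(2,)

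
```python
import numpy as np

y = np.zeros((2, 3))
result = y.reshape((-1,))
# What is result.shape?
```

(6,)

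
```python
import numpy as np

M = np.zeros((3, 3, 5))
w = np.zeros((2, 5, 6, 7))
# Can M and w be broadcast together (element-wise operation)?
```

No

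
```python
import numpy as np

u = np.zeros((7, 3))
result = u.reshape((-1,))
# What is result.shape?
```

(21,)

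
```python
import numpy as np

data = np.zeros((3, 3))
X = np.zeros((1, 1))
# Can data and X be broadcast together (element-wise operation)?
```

Yes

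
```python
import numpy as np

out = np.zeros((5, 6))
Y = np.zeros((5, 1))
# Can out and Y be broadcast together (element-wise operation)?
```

Yes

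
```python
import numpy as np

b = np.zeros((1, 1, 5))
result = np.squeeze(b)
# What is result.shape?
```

(5,)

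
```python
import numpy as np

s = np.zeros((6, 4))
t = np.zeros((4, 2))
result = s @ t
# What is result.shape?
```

(6, 2)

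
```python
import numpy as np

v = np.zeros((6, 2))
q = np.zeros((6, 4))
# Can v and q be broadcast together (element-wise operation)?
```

No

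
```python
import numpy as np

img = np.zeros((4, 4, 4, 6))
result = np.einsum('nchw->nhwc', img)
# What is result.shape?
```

(4, 4, 6, 4)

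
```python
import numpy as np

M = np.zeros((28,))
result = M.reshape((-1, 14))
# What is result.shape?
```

(2, 14)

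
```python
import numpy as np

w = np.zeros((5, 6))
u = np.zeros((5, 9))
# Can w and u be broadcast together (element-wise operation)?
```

No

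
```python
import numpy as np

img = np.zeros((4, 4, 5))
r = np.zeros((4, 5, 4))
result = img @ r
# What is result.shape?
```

(4, 4, 4)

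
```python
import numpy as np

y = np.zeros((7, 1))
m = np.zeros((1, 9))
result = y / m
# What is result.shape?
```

(7, 9)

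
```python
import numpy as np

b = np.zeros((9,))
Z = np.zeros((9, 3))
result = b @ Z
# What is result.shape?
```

(3,)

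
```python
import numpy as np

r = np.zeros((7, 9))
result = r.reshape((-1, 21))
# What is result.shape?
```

(3, 21)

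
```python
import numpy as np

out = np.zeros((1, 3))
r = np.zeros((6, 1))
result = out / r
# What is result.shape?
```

(6, 3)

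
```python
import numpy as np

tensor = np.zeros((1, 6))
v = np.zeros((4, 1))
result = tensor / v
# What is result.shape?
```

(4, 6)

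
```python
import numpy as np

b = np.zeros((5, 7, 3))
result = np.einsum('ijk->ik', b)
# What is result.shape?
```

(5, 3)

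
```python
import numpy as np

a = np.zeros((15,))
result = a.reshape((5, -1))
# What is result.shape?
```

(5, 3)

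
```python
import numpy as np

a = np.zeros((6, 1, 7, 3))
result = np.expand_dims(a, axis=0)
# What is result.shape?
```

(1, 6, 1, 7, 3)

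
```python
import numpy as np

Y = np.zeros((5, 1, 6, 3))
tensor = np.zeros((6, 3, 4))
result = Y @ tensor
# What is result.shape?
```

(5, 6, 6, 4)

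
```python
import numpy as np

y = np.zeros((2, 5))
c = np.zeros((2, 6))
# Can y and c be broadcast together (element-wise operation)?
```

No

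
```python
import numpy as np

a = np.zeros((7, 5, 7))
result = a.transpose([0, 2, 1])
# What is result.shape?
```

(7, 7, 5)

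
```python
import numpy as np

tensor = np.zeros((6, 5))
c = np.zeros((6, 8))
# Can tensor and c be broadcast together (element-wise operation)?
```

No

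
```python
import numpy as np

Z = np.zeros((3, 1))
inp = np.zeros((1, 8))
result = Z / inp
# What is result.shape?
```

(3, 8)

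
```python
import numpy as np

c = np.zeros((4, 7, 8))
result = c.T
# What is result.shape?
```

(8, 7, 4)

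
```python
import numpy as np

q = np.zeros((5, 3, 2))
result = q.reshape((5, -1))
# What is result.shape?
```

(5, 6)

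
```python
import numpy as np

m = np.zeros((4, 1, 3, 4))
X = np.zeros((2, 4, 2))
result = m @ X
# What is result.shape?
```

(4, 2, 3, 2)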